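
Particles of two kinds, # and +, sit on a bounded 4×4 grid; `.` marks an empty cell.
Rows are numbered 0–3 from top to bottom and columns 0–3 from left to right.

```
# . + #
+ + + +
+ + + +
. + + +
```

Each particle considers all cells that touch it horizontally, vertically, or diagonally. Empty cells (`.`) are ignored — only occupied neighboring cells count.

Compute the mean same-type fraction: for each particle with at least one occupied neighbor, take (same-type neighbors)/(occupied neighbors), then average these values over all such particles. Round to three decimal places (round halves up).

(0,0)# 0/2
(0,2)+ 3/4
(0,3)# 0/3
(1,0)+ 3/4
(1,1)+ 6/7
(1,2)+ 6/7
(1,3)+ 4/5
(2,0)+ 4/4
(2,1)+ 7/7
(2,2)+ 8/8
(2,3)+ 5/5
(3,1)+ 4/4
(3,2)+ 5/5
(3,3)+ 3/3
Sum over 14 particles: 0/2 + 3/4 + 0/3 + 3/4 + 6/7 + 6/7 + 4/5 + 4/4 + 7/7 + 8/8 + 5/5 + 4/4 + 5/5 + 3/3 = 771/70; mean = 771/70 ÷ 14 = 771/980 = 0.786734… → 0.787.

0.787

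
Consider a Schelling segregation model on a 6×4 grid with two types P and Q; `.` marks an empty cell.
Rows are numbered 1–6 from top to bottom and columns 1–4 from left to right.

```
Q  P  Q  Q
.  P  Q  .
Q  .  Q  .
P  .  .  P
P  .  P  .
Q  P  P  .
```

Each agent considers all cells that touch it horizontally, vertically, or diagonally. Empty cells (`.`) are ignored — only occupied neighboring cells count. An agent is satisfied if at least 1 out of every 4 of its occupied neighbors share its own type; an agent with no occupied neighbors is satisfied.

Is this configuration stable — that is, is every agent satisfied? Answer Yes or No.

No

(1,1)Q 0/2 ✗
(1,2)P 1/4 ✓
(1,3)Q 2/4 ✓
(1,4)Q 2/2 ✓
(2,2)P 1/6 ✗
(2,3)Q 3/5 ✓
(3,1)Q 0/2 ✗
(3,3)Q 1/3 ✓
(4,1)P 1/2 ✓
(4,4)P 1/2 ✓
(5,1)P 2/3 ✓
(5,3)P 3/3 ✓
(6,1)Q 0/2 ✗
(6,2)P 3/4 ✓
(6,3)P 2/2 ✓
For instance (1,1) has only 0/2 same-type neighbors, below 1/4.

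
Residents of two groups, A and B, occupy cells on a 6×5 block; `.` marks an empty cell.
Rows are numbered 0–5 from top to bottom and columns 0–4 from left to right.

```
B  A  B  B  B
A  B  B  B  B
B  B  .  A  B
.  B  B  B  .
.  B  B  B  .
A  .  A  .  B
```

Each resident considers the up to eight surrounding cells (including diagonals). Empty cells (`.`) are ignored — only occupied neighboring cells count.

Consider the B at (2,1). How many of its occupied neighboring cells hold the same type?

Occupied neighbors of (2,1): (1,0)=A, (1,1)=B, (1,2)=B, (2,0)=B, (3,1)=B, (3,2)=B.
Same type (B): 5 of 6.

5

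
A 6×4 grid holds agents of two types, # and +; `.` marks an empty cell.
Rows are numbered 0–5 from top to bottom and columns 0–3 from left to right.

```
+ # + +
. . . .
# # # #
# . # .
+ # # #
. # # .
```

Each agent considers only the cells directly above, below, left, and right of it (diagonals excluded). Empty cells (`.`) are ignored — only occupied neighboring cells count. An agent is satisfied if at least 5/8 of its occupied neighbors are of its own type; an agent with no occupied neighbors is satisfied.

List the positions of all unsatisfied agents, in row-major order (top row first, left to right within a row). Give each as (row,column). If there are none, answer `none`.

(0,0)+ 0/1 unhappy
(0,1)# 0/2 unhappy
(0,2)+ 1/2 unhappy
(0,3)+ 1/1 ok
(2,0)# 2/2 ok
(2,1)# 2/2 ok
(2,2)# 3/3 ok
(2,3)# 1/1 ok
(3,0)# 1/2 unhappy
(3,2)# 2/2 ok
(4,0)+ 0/2 unhappy
(4,1)# 2/3 ok
(4,2)# 4/4 ok
(4,3)# 1/1 ok
(5,1)# 2/2 ok
(5,2)# 2/2 ok

(0,0), (0,1), (0,2), (3,0), (4,0)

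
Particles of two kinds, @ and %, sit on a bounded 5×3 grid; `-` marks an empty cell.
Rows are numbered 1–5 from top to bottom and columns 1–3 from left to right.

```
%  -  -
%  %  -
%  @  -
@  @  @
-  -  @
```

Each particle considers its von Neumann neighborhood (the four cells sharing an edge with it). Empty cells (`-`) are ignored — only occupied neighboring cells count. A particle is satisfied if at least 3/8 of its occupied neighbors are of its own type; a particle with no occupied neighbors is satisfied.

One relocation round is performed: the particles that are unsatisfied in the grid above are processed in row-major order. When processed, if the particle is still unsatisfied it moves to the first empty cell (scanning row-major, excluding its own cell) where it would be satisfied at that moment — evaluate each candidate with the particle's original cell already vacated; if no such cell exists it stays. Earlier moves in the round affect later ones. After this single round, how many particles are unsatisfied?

0

Initially unsatisfied (in order): (3,1), (3,2).
  (3,1) → (1,2).
  (3,2): now satisfied by earlier moves; stays.
Resulting grid:
% % -
% % -
- @ -
@ @ @
- - @
All satisfied now.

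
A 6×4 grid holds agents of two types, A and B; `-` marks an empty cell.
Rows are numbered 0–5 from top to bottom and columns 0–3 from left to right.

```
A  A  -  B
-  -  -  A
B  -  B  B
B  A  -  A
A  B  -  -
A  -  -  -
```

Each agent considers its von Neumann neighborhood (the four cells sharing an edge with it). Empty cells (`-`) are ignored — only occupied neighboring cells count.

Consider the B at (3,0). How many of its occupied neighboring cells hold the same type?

Occupied neighbors of (3,0): (2,0)=B, (4,0)=A, (3,1)=A.
Same type (B): 1 of 3.

1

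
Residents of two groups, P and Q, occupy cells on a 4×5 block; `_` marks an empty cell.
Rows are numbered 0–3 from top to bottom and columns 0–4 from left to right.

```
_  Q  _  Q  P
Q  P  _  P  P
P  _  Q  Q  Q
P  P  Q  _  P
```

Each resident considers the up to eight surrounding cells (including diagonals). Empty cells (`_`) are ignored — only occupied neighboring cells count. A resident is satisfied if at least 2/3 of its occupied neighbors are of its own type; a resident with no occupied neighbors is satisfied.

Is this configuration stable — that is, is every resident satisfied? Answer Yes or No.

No

(0,1)Q 1/2 unhappy
(0,3)Q 0/3 unhappy
(0,4)P 2/3 ok
(1,0)Q 1/3 unhappy
(1,1)P 1/4 unhappy
(1,3)P 2/6 unhappy
(1,4)P 2/5 unhappy
(2,0)P 3/4 ok
(2,2)Q 2/5 unhappy
(2,3)Q 3/6 unhappy
(2,4)Q 1/4 unhappy
(3,0)P 2/2 ok
(3,1)P 2/4 unhappy
(3,2)Q 2/3 ok
(3,4)P 0/2 unhappy
For instance (0,1) has only 1/2 same-type neighbors, below 2/3.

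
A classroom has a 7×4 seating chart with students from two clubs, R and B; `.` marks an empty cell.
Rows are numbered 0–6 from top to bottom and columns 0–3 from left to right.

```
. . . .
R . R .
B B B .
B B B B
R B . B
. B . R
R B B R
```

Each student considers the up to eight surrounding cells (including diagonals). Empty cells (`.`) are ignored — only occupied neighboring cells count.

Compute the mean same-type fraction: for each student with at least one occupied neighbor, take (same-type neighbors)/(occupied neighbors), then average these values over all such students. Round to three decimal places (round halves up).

0.555

(1,0)R 0/2
(1,2)R 0/2
(2,0)B 3/4
(2,1)B 5/7
(2,2)B 4/5
(3,0)B 4/5
(3,1)B 6/7
(3,2)B 6/6
(3,3)B 3/3
(4,0)R 0/4
(4,1)B 4/5
(4,3)B 2/3
(5,1)B 3/5
(5,3)R 1/3
(6,0)R 0/2
(6,1)B 2/3
(6,2)B 2/4
(6,3)R 1/2
Sum over 18 students: 0/2 + 0/2 + 3/4 + 5/7 + 4/5 + 4/5 + 6/7 + 6/6 + 3/3 + 0/4 + 4/5 + 2/3 + 3/5 + 1/3 + 0/2 + 2/3 + 2/4 + 1/2 = 839/84; mean = 839/84 ÷ 18 = 839/1512 = 0.554894… → 0.555.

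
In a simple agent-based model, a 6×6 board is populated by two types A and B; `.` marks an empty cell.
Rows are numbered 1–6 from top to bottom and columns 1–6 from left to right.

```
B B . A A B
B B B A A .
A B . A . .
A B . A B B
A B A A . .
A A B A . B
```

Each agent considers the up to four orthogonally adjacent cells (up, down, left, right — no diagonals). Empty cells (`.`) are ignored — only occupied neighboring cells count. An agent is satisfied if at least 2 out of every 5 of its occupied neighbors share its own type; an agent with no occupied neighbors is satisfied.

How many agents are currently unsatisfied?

(1,1)B 2/2 ok
(1,2)B 2/2 ok
(1,4)A 2/2 ok
(1,5)A 2/3 ok
(1,6)B 0/1 unhappy
(2,1)B 2/3 ok
(2,2)B 4/4 ok
(2,3)B 1/2 ok
(2,4)A 3/4 ok
(2,5)A 2/2 ok
(3,1)A 1/3 unhappy
(3,2)B 2/3 ok
(3,4)A 2/2 ok
(4,1)A 2/3 ok
(4,2)B 2/3 ok
(4,4)A 2/3 ok
(4,5)B 1/2 ok
(4,6)B 1/1 ok
(5,1)A 2/3 ok
(5,2)B 1/4 unhappy
(5,3)A 1/3 unhappy
(5,4)A 3/3 ok
(6,1)A 2/2 ok
(6,2)A 1/3 unhappy
(6,3)B 0/3 unhappy
(6,4)A 1/2 ok
(6,6)B 0/0 ok
Unsatisfied: (1,6), (3,1), (5,2), (5,3), (6,2), (6,3) — 6 in total.

6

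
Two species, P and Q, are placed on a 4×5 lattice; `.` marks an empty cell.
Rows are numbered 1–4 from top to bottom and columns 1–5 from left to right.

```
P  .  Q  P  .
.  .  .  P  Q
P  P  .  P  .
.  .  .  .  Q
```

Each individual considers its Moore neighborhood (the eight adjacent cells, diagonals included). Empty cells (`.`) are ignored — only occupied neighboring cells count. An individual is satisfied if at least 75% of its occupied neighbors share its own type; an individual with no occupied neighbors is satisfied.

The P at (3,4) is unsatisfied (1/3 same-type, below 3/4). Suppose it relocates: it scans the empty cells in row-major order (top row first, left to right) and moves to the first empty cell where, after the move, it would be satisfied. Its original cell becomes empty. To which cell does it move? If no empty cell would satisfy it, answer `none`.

Vacating (3,4). Empty cells in order:
  (1,2): 1/2 same-type → still unsatisfied.
  (1,5): 2/3 same-type → still unsatisfied.
  (2,1): 3/3 same-type → satisfied — stop here.

(2,1)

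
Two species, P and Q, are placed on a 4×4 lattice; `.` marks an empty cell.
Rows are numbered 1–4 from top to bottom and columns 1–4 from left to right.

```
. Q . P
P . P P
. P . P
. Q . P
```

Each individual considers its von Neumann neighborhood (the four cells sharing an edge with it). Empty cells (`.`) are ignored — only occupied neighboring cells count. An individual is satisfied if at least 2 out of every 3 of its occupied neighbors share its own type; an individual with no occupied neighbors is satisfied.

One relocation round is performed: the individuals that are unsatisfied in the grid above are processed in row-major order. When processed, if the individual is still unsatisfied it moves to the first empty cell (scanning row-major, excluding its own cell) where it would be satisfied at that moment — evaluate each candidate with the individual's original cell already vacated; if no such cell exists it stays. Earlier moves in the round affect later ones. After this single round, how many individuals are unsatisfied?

Initially unsatisfied (in order): (3,2), (4,2).
  (3,2) → (1,3).
  (4,2): now satisfied by earlier moves; stays.
Resulting grid:
. Q P P
P . P P
. . . P
. Q . P
Unsatisfied now: (1,2).

1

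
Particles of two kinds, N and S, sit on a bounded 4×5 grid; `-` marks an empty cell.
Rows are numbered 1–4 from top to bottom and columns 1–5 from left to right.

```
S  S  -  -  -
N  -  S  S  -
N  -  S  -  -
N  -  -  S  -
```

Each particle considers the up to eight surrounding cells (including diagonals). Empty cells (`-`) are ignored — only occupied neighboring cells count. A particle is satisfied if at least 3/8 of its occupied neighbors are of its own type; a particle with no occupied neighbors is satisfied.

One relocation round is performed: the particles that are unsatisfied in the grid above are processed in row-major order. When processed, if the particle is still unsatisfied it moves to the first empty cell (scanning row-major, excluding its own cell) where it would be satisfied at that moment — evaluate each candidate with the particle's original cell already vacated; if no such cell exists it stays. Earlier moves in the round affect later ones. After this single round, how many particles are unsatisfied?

0

Initially unsatisfied (in order): (2,1).
  (2,1) → (3,2).
Resulting grid:
S S - - -
- - S S -
N N S - -
N - - S -
All satisfied now.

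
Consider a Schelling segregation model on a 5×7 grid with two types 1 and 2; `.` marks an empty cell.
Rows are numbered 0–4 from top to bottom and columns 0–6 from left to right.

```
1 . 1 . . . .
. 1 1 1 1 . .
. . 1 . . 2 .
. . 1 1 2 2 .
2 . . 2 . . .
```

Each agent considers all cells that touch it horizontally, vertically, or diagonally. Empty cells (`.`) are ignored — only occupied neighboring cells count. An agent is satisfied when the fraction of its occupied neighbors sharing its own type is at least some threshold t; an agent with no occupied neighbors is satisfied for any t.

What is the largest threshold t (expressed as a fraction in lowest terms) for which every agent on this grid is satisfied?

1/3

Row 0: (0,0)1 1/1 · (0,2)1 3/3
Row 1: (1,1)1 4/4 · (1,2)1 4/4 · (1,3)1 4/4 · (1,4)1 1/2
Row 2: (2,2)1 5/5 · (2,5)2 2/3
Row 3: (3,2)1 2/3 · (3,3)1 2/4 · (3,4)2 3/4 · (3,5)2 2/2
Row 4: (4,0)2 — no occupied neighbors · (4,3)2 1/3
The smallest same-type fraction is 1/3 at (4,3), which reduces to 1/3. Any threshold above that leaves this agent unsatisfied.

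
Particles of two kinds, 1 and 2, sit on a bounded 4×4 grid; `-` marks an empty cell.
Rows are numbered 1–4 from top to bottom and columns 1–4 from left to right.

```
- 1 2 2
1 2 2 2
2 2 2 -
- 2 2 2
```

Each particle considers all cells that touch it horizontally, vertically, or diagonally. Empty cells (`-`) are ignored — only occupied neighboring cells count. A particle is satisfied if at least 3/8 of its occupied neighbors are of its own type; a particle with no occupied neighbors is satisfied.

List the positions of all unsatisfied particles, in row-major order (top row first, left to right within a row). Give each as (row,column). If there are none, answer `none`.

(1,2)1 1/4 ✗
(1,3)2 4/5 ✓
(1,4)2 3/3 ✓
(2,1)1 1/4 ✗
(2,2)2 5/7 ✓
(2,3)2 6/7 ✓
(2,4)2 4/4 ✓
(3,1)2 3/4 ✓
(3,2)2 6/7 ✓
(3,3)2 7/7 ✓
(4,2)2 4/4 ✓
(4,3)2 4/4 ✓
(4,4)2 2/2 ✓

(1,2), (2,1)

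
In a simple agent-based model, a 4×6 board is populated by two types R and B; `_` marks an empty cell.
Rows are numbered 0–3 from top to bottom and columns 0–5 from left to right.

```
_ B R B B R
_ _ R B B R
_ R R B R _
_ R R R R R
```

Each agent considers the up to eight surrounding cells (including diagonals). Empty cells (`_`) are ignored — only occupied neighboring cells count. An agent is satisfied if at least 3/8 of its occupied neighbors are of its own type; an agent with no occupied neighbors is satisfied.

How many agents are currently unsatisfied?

(0,1)B 0/2 ✗
(0,2)R 1/4 ✗
(0,3)B 3/5 ✓
(0,4)B 3/5 ✓
(0,5)R 1/3 ✗
(1,2)R 3/7 ✓
(1,3)B 4/8 ✓
(1,4)B 4/7 ✓
(1,5)R 2/4 ✓
(2,1)R 4/4 ✓
(2,2)R 5/7 ✓
(2,3)B 2/8 ✗
(2,4)R 4/7 ✓
(3,1)R 3/3 ✓
(3,2)R 4/5 ✓
(3,3)R 4/5 ✓
(3,4)R 3/4 ✓
(3,5)R 2/2 ✓
Unsatisfied: (0,1), (0,2), (0,5), (2,3) — 4 in total.

4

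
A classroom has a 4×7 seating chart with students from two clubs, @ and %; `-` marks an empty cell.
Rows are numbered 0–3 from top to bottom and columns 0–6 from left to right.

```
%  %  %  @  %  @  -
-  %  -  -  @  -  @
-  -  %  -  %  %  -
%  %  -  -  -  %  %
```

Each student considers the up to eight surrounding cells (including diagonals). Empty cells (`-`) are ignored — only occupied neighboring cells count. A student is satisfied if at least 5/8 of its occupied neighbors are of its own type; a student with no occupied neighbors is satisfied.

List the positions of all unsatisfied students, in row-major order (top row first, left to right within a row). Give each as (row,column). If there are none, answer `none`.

Row 0: (0,0)% 2/2 ✓ · (0,1)% 3/3 ✓ · (0,2)% 2/3 ✓ · (0,3)@ 1/3 ✗ · (0,4)% 0/3 ✗ · (0,5)@ 2/3 ✓
Row 1: (1,1)% 4/4 ✓ · (1,4)@ 2/5 ✗ · (1,6)@ 1/2 ✗
Row 2: (2,2)% 2/2 ✓ · (2,4)% 2/3 ✓ · (2,5)% 3/5 ✗
Row 3: (3,0)% 1/1 ✓ · (3,1)% 2/2 ✓ · (3,5)% 3/3 ✓ · (3,6)% 2/2 ✓

(0,3), (0,4), (1,4), (1,6), (2,5)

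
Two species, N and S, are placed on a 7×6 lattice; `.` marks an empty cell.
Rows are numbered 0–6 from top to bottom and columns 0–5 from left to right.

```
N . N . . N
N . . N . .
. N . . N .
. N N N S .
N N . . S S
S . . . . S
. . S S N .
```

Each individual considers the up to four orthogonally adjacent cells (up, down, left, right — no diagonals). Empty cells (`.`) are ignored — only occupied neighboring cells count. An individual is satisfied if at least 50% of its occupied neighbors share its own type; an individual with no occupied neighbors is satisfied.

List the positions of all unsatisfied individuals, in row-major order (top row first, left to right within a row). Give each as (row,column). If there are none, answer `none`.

Row 0: (0,0)N 1/1 satisfied · (0,2)N 0/0 satisfied · (0,5)N 0/0 satisfied
Row 1: (1,0)N 1/1 satisfied · (1,3)N 0/0 satisfied
Row 2: (2,1)N 1/1 satisfied · (2,4)N 0/1 not
Row 3: (3,1)N 3/3 satisfied · (3,2)N 2/2 satisfied · (3,3)N 1/2 satisfied · (3,4)S 1/3 not
Row 4: (4,0)N 1/2 satisfied · (4,1)N 2/2 satisfied · (4,4)S 2/2 satisfied · (4,5)S 2/2 satisfied
Row 5: (5,0)S 0/1 not · (5,5)S 1/1 satisfied
Row 6: (6,2)S 1/1 satisfied · (6,3)S 1/2 satisfied · (6,4)N 0/1 not

(2,4), (3,4), (5,0), (6,4)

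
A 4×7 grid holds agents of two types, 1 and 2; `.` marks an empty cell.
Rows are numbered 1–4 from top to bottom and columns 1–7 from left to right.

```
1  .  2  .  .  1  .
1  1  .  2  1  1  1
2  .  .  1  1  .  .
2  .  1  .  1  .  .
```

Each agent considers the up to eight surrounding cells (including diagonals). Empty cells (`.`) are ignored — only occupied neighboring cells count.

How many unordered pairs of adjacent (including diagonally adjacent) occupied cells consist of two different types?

Scan each occupied cell's neighbors to the right and below (and the two forward diagonals) so each pair is counted once.
Row 1: 1(1,1)–1(2,1)= 1(1,1)–1(2,2)= 2(1,3)–2(2,4)= 2(1,3)–1(2,2)≠ 1(1,6)–1(2,6)= 1(1,6)–1(2,7)= 1(1,6)–1(2,5)=  → 1/7 unlike.
Row 2: 1(2,1)–1(2,2)= 1(2,1)–2(3,1)≠ 1(2,2)–2(3,1)≠ 2(2,4)–1(2,5)≠ 2(2,4)–1(3,4)≠ 2(2,4)–1(3,5)≠ 1(2,5)–1(2,6)= 1(2,5)–1(3,5)= 1(2,5)–1(3,4)= 1(2,6)–1(2,7)= 1(2,6)–1(3,5)=  → 5/11 unlike.
Row 3: 2(3,1)–2(4,1)= 1(3,4)–1(3,5)= 1(3,4)–1(4,5)= 1(3,4)–1(4,3)= 1(3,5)–1(4,5)=  → 0/5 unlike.
Total adjacent occupied pairs: 23; unlike-type pairs: 6.

6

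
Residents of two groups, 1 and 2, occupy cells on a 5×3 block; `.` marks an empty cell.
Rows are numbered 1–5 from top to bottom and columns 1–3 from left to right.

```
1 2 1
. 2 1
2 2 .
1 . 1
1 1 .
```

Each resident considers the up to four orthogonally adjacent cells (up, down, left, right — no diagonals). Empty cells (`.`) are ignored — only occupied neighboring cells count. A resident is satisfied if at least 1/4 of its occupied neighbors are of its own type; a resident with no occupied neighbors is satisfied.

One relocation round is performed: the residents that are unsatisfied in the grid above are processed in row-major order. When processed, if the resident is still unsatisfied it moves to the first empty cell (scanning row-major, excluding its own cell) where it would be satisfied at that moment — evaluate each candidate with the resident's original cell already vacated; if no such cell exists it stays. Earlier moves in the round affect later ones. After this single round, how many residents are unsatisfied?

0

Initially unsatisfied (in order): (1,1).
  (1,1) → (3,3).
Resulting grid:
. 2 1
. 2 1
2 2 1
1 . 1
1 1 .
All satisfied now.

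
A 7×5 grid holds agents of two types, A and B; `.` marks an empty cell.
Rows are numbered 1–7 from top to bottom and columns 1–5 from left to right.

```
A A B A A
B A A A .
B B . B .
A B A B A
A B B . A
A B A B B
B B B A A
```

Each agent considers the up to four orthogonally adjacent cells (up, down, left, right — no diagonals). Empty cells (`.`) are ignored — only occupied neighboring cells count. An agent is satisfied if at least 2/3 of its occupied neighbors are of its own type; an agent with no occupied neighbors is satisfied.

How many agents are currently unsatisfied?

21

(1,1)A 1/2 unhappy
(1,2)A 2/3 ok
(1,3)B 0/3 unhappy
(1,4)A 2/3 ok
(1,5)A 1/1 ok
(2,1)B 1/3 unhappy
(2,2)A 2/4 unhappy
(2,3)A 2/3 ok
(2,4)A 2/3 ok
(3,1)B 2/3 ok
(3,2)B 2/3 ok
(3,4)B 1/2 unhappy
(4,1)A 1/3 unhappy
(4,2)B 2/4 unhappy
(4,3)A 0/3 unhappy
(4,4)B 1/3 unhappy
(4,5)A 1/2 unhappy
(5,1)A 2/3 ok
(5,2)B 3/4 ok
(5,3)B 1/3 unhappy
(5,5)A 1/2 unhappy
(6,1)A 1/3 unhappy
(6,2)B 2/4 unhappy
(6,3)A 0/4 unhappy
(6,4)B 1/3 unhappy
(6,5)B 1/3 unhappy
(7,1)B 1/2 unhappy
(7,2)B 3/3 ok
(7,3)B 1/3 unhappy
(7,4)A 1/3 unhappy
(7,5)A 1/2 unhappy
Unsatisfied: (1,1), (1,3), (2,1), (2,2), (3,4), (4,1), (4,2), (4,3), (4,4), (4,5), (5,3), (5,5), (6,1), (6,2), (6,3), (6,4), (6,5), (7,1), (7,3), (7,4), (7,5) — 21 in total.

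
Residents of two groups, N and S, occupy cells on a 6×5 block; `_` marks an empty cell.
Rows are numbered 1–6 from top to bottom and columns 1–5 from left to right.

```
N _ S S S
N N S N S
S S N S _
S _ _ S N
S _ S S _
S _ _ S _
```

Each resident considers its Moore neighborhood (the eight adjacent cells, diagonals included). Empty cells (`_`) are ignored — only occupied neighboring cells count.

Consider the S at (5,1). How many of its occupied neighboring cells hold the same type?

Occupied neighbors of (5,1): (4,1)=S, (6,1)=S.
Same type (S): 2 of 2.

2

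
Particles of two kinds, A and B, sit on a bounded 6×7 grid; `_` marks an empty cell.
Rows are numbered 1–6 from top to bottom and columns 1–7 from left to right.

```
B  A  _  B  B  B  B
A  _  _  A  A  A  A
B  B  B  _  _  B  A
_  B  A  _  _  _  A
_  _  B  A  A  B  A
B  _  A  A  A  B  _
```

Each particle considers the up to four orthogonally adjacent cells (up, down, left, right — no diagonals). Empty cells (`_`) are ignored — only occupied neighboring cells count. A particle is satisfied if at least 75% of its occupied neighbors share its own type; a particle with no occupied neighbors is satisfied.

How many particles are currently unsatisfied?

(1,1)B 0/2 not
(1,2)A 0/1 not
(1,4)B 1/2 not
(1,5)B 2/3 not
(1,6)B 2/3 not
(1,7)B 1/2 not
(2,1)A 0/2 not
(2,4)A 1/2 not
(2,5)A 2/3 not
(2,6)A 2/4 not
(2,7)A 2/3 not
(3,1)B 1/2 not
(3,2)B 3/3 satisfied
(3,3)B 1/2 not
(3,6)B 0/2 not
(3,7)A 2/3 not
(4,2)B 1/2 not
(4,3)A 0/3 not
(4,7)A 2/2 satisfied
(5,3)B 0/3 not
(5,4)A 2/3 not
(5,5)A 2/3 not
(5,6)B 1/3 not
(5,7)A 1/2 not
(6,1)B 0/0 satisfied
(6,3)A 1/2 not
(6,4)A 3/3 satisfied
(6,5)A 2/3 not
(6,6)B 1/2 not
Unsatisfied: (1,1), (1,2), (1,4), (1,5), (1,6), (1,7), (2,1), (2,4), (2,5), (2,6), (2,7), (3,1), (3,3), (3,6), (3,7), (4,2), (4,3), (5,3), (5,4), (5,5), (5,6), (5,7), (6,3), (6,5), (6,6) — 25 in total.

25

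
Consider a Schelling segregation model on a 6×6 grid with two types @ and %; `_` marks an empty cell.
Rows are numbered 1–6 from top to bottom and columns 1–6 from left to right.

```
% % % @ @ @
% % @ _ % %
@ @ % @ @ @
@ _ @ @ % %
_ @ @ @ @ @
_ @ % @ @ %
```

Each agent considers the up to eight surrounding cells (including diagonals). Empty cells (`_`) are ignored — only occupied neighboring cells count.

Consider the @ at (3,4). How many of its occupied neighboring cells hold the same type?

4

Occupied neighbors of (3,4): (2,3)=@, (2,5)=%, (3,3)=%, (3,5)=@, (4,3)=@, (4,4)=@, (4,5)=%.
Same type (@): 4 of 7.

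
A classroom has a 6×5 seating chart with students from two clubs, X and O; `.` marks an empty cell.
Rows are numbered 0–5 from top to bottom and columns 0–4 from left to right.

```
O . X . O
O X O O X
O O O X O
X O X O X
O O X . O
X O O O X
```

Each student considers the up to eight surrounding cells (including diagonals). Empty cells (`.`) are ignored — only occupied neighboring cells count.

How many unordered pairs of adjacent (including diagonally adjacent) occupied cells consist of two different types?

Scan each occupied cell's neighbors to the right and below (and the two forward diagonals) so each pair is counted once.
From row 0: 4 unlike of 7 pairs (running 4/7).
From row 1: 9 unlike of 17 pairs (running 13/24).
From row 2: 8 unlike of 17 pairs (running 21/41).
From row 3: 10 unlike of 14 pairs (running 31/55).
From row 4: 7 unlike of 12 pairs (running 38/67).
From row 5: 2 unlike of 4 pairs (running 40/71).
Total adjacent occupied pairs: 71; unlike-type pairs: 40.

40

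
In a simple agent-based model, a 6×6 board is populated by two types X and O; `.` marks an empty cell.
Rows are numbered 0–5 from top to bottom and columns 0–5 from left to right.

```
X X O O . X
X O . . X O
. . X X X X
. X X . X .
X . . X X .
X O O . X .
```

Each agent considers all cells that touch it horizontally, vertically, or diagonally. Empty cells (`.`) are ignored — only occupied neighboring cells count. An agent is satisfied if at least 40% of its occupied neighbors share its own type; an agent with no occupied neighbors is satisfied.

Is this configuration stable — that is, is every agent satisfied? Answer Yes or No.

No

(0,0)X 2/3 ok
(0,1)X 2/4 ok
(0,2)O 2/3 ok
(0,3)O 1/2 ok
(0,5)X 1/2 ok
(1,0)X 2/3 ok
(1,1)O 1/5 unhappy
(1,4)X 4/6 ok
(1,5)O 0/4 unhappy
(2,2)X 3/4 ok
(2,3)X 5/5 ok
(2,4)X 4/5 ok
(2,5)X 3/4 ok
(3,1)X 3/3 ok
(3,2)X 4/4 ok
(3,4)X 5/5 ok
(4,0)X 2/3 ok
(4,3)X 4/5 ok
(4,4)X 3/3 ok
(5,0)X 1/2 ok
(5,1)O 1/3 unhappy
(5,2)O 1/2 ok
(5,4)X 2/2 ok
For instance (1,1) has only 1/5 same-type neighbors, below 2/5.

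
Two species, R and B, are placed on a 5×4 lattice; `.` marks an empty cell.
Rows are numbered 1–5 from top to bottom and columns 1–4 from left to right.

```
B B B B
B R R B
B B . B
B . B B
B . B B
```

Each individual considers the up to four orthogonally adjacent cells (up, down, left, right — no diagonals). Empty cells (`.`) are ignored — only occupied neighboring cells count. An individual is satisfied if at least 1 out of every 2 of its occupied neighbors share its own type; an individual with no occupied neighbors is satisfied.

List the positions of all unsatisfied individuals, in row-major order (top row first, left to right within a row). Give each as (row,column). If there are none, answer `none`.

Row 1: (1,1)B 2/2 ✓ · (1,2)B 2/3 ✓ · (1,3)B 2/3 ✓ · (1,4)B 2/2 ✓
Row 2: (2,1)B 2/3 ✓ · (2,2)R 1/4 ✗ · (2,3)R 1/3 ✗ · (2,4)B 2/3 ✓
Row 3: (3,1)B 3/3 ✓ · (3,2)B 1/2 ✓ · (3,4)B 2/2 ✓
Row 4: (4,1)B 2/2 ✓ · (4,3)B 2/2 ✓ · (4,4)B 3/3 ✓
Row 5: (5,1)B 1/1 ✓ · (5,3)B 2/2 ✓ · (5,4)B 2/2 ✓

(2,2), (2,3)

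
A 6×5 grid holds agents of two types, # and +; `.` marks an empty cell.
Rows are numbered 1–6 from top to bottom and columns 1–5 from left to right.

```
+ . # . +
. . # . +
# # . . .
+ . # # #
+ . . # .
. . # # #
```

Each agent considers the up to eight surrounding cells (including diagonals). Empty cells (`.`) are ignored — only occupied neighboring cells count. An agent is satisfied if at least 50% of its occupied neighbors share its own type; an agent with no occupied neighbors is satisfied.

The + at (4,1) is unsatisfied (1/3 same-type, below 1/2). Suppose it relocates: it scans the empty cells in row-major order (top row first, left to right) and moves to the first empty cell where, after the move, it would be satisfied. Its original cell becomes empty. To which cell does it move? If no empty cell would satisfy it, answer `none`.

(1,4)

Vacating (4,1). Empty cells in order:
  (1,2): 1/3 same-type → still unsatisfied.
  (1,4): 2/4 same-type → satisfied — stop here.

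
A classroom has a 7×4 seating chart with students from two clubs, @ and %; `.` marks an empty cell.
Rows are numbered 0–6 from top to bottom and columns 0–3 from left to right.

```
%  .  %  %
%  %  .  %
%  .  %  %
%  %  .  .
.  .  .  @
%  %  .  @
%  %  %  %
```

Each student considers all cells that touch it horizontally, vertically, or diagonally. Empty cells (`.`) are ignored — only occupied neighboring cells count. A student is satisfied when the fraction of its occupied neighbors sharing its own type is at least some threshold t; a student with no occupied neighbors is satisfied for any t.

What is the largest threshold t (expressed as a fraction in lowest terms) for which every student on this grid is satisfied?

1/3

Row 0: (0,0)% 2/2 · (0,2)% 3/3 · (0,3)% 2/2
Row 1: (1,0)% 3/3 · (1,1)% 5/5 · (1,3)% 4/4
Row 2: (2,0)% 4/4 · (2,2)% 4/4 · (2,3)% 2/2
Row 3: (3,0)% 2/2 · (3,1)% 3/3
Row 4: (4,3)@ 1/1
Row 5: (5,0)% 3/3 · (5,1)% 4/4 · (5,3)@ 1/3
Row 6: (6,0)% 3/3 · (6,1)% 4/4 · (6,2)% 3/4 · (6,3)% 1/2
The smallest same-type fraction is 1/3 at (5,3), which reduces to 1/3. Any threshold above that leaves this student unsatisfied.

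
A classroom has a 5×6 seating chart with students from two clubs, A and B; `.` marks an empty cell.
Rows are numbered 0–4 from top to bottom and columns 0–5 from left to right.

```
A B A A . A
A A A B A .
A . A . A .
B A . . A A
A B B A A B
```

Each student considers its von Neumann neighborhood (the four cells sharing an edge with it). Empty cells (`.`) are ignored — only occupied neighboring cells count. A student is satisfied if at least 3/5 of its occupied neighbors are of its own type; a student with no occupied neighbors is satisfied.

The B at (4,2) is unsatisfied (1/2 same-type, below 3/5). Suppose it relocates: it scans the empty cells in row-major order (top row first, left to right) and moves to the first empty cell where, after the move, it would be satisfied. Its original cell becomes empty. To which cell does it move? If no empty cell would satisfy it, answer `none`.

none

Vacating (4,2). Empty cells in order:
  (0,4): 0/3 same-type → still unsatisfied.
  (1,5): 0/2 same-type → still unsatisfied.
  (2,1): 0/4 same-type → still unsatisfied.
  (2,3): 1/3 same-type → still unsatisfied.
  (2,5): 0/2 same-type → still unsatisfied.
  (3,2): 0/2 same-type → still unsatisfied.
  (3,3): 0/2 same-type → still unsatisfied.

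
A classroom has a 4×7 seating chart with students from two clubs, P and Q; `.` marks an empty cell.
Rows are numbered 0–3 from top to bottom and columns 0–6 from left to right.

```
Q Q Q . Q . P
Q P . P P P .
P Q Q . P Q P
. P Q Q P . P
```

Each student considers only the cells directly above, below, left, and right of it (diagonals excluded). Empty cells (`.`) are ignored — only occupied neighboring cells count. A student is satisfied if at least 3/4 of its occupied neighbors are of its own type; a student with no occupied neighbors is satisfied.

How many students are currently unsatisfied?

Row 0: (0,0)Q 2/2 ✓ · (0,1)Q 2/3 ✗ · (0,2)Q 1/1 ✓ · (0,4)Q 0/1 ✗ · (0,6)P 0/0 ✓
Row 1: (1,0)Q 1/3 ✗ · (1,1)P 0/3 ✗ · (1,3)P 1/1 ✓ · (1,4)P 3/4 ✓ · (1,5)P 1/2 ✗
Row 2: (2,0)P 0/2 ✗ · (2,1)Q 1/4 ✗ · (2,2)Q 2/2 ✓ · (2,4)P 2/3 ✗ · (2,5)Q 0/3 ✗ · (2,6)P 1/2 ✗
Row 3: (3,1)P 0/2 ✗ · (3,2)Q 2/3 ✗ · (3,3)Q 1/2 ✗ · (3,4)P 1/2 ✗ · (3,6)P 1/1 ✓
Unsatisfied: (0,1), (0,4), (1,0), (1,1), (1,5), (2,0), (2,1), (2,4), (2,5), (2,6), (3,1), (3,2), (3,3), (3,4) — 14 in total.

14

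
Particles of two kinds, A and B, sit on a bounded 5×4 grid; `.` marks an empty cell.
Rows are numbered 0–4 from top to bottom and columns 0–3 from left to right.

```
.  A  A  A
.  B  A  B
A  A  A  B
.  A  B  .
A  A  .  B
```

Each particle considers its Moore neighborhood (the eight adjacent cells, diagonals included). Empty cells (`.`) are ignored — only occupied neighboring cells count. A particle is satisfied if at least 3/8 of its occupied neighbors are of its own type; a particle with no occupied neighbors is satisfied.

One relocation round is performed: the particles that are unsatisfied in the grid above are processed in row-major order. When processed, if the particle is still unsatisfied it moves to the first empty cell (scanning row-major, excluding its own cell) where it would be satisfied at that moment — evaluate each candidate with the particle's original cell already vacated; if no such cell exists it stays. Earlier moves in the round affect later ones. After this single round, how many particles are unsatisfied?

Initially unsatisfied (in order): (1,1), (1,3), (3,2).
  (1,1) → (3,3).
  (1,3) → (4,2).
  (3,2): now satisfied by earlier moves; stays.
Resulting grid:
. A A A
. . A .
A A A B
. A B B
A A B B
All satisfied now.

0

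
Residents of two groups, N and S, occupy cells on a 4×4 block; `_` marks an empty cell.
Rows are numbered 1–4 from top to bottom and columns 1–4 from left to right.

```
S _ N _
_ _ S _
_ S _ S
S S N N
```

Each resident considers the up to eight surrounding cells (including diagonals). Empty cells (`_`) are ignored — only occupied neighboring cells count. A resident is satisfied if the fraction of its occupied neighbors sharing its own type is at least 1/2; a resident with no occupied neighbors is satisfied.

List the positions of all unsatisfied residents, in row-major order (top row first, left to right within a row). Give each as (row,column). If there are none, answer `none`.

(1,3), (3,4), (4,3)

(1,1)S 0/0 ok
(1,3)N 0/1 unhappy
(2,3)S 2/3 ok
(3,2)S 3/4 ok
(3,4)S 1/3 unhappy
(4,1)S 2/2 ok
(4,2)S 2/3 ok
(4,3)N 1/4 unhappy
(4,4)N 1/2 ok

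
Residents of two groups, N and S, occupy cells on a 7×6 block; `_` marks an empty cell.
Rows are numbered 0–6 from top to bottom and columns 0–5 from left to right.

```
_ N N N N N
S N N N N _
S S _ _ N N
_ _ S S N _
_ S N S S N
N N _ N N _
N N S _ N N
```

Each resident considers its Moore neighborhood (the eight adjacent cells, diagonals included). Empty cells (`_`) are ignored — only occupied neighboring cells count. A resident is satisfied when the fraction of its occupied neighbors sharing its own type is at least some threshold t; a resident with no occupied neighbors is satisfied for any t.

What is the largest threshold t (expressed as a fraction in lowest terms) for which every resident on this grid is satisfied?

0/1

Row 0: (0,1)N 3/4 · (0,2)N 5/5 · (0,3)N 5/5 · (0,4)N 4/4 · (0,5)N 2/2
Row 1: (1,0)S 2/4 · (1,1)N 3/6 · (1,2)N 5/6 · (1,3)N 6/6 · (1,4)N 6/6
Row 2: (2,0)S 2/3 · (2,1)S 3/5 · (2,4)N 4/5 · (2,5)N 3/3
Row 3: (3,2)S 4/5 · (3,3)S 3/6 · (3,4)N 3/6
Row 4: (4,1)S 1/4 · (4,2)N 2/6 · (4,3)S 3/7 · (4,4)S 2/6 · (4,5)N 2/3
Row 5: (5,0)N 3/4 · (5,1)N 4/6 · (5,3)N 3/6 · (5,4)N 4/6
Row 6: (6,0)N 3/3 · (6,1)N 3/4 · (6,2)S 0/3 · (6,4)N 3/3 · (6,5)N 2/2
The smallest same-type fraction is 0/3 at (6,2), which reduces to 0/1. Any threshold above that leaves this resident unsatisfied.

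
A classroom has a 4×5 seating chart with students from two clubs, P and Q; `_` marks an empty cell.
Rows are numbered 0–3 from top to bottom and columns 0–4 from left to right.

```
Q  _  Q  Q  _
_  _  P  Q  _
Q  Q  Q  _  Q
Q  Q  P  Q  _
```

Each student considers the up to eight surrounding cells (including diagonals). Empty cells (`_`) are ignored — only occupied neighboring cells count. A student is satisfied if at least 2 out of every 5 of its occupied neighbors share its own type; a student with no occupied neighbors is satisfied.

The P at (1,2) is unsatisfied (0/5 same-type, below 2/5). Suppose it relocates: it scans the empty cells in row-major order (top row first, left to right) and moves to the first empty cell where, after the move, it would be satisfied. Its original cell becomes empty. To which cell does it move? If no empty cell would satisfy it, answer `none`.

Vacating (1,2). Empty cells in order:
  (0,1): 0/2 same-type → still unsatisfied.
  (0,4): 0/2 same-type → still unsatisfied.
  (1,0): 0/3 same-type → still unsatisfied.
  (1,1): 0/5 same-type → still unsatisfied.
  (1,4): 0/3 same-type → still unsatisfied.
  (2,3): 1/5 same-type → still unsatisfied.
  (3,4): 0/2 same-type → still unsatisfied.

none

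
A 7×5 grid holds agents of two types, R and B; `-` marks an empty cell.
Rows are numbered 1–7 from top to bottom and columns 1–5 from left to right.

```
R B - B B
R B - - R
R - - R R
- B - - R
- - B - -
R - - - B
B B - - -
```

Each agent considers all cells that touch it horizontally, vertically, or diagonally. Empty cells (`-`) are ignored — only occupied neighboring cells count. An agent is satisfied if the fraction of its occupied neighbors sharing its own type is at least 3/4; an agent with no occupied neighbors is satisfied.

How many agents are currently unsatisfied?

(1,1)R 1/3 not
(1,2)B 1/3 not
(1,4)B 1/2 not
(1,5)B 1/2 not
(2,1)R 2/4 not
(2,2)B 1/4 not
(2,5)R 2/4 not
(3,1)R 1/3 not
(3,4)R 3/3 satisfied
(3,5)R 3/3 satisfied
(4,2)B 1/2 not
(4,5)R 2/2 satisfied
(5,3)B 1/1 satisfied
(6,1)R 0/2 not
(6,5)B 0/0 satisfied
(7,1)B 1/2 not
(7,2)B 1/2 not
Unsatisfied: (1,1), (1,2), (1,4), (1,5), (2,1), (2,2), (2,5), (3,1), (4,2), (6,1), (7,1), (7,2) — 12 in total.

12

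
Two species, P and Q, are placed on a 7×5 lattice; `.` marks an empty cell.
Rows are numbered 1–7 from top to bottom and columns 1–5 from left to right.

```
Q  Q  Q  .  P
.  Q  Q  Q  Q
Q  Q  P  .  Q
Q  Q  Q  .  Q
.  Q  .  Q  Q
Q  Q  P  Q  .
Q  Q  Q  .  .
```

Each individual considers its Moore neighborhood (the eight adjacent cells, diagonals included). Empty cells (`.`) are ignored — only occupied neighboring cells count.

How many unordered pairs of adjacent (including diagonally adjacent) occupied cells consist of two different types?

Scan each occupied cell's neighbors to the right and below (and the two forward diagonals) so each pair is counted once.
From row 1: 2 unlike of 10 pairs (running 2/10).
From row 2: 3 unlike of 11 pairs (running 5/21).
From row 3: 3 unlike of 10 pairs (running 8/31).
From row 4: 0 unlike of 8 pairs (running 8/39).
From row 5: 2 unlike of 7 pairs (running 10/46).
From row 6: 4 unlike of 11 pairs (running 14/57).
From row 7: 0 unlike of 2 pairs (running 14/59).
Total adjacent occupied pairs: 59; unlike-type pairs: 14.

14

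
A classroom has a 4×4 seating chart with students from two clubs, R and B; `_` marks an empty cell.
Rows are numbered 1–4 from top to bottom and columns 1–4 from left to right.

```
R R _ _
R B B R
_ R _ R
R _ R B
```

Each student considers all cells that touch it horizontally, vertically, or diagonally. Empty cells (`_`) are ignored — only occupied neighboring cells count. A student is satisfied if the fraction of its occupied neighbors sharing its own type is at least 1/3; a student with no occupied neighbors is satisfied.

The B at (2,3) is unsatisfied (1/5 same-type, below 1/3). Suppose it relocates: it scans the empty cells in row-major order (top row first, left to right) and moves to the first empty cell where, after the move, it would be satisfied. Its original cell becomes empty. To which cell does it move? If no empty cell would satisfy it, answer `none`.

(1,3)

Vacating (2,3). Empty cells in order:
  (1,3): 1/3 same-type → satisfied — stop here.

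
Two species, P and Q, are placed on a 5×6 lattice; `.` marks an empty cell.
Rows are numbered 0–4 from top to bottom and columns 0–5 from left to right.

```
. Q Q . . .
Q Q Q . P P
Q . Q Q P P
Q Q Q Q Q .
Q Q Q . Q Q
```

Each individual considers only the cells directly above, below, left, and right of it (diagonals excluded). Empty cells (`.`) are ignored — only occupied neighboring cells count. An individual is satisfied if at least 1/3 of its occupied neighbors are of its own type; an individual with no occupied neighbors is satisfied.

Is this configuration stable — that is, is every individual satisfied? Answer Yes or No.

Row 0: (0,1)Q 2/2 satisfied · (0,2)Q 2/2 satisfied
Row 1: (1,0)Q 2/2 satisfied · (1,1)Q 3/3 satisfied · (1,2)Q 3/3 satisfied · (1,4)P 2/2 satisfied · (1,5)P 2/2 satisfied
Row 2: (2,0)Q 2/2 satisfied · (2,2)Q 3/3 satisfied · (2,3)Q 2/3 satisfied · (2,4)P 2/4 satisfied · (2,5)P 2/2 satisfied
Row 3: (3,0)Q 3/3 satisfied · (3,1)Q 3/3 satisfied · (3,2)Q 4/4 satisfied · (3,3)Q 3/3 satisfied · (3,4)Q 2/3 satisfied
Row 4: (4,0)Q 2/2 satisfied · (4,1)Q 3/3 satisfied · (4,2)Q 2/2 satisfied · (4,4)Q 2/2 satisfied · (4,5)Q 1/1 satisfied
All meet the threshold, so the configuration is stable.

Yes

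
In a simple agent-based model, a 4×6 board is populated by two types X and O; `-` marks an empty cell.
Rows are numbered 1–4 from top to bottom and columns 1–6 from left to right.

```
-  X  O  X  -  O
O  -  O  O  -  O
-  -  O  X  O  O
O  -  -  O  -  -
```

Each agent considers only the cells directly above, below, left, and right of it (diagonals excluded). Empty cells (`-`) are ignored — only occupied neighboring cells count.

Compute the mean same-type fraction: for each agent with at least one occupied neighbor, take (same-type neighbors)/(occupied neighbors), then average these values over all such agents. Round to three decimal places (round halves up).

0.472

(1,2)X 0/1
(1,3)O 1/3
(1,4)X 0/2
(1,6)O 1/1
(2,1)O — no occupied neighbors
(2,3)O 3/3
(2,4)O 1/3
(2,6)O 2/2
(3,3)O 1/2
(3,4)X 0/4
(3,5)O 1/2
(3,6)O 2/2
(4,1)O — no occupied neighbors
(4,4)O 0/1
Sum over 12 agents: 0/1 + 1/3 + 0/2 + 1/1 + 3/3 + 1/3 + 2/2 + 1/2 + 0/4 + 1/2 + 2/2 + 0/1 = 17/3; mean = 17/3 ÷ 12 = 17/36 = 0.472222… → 0.472.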